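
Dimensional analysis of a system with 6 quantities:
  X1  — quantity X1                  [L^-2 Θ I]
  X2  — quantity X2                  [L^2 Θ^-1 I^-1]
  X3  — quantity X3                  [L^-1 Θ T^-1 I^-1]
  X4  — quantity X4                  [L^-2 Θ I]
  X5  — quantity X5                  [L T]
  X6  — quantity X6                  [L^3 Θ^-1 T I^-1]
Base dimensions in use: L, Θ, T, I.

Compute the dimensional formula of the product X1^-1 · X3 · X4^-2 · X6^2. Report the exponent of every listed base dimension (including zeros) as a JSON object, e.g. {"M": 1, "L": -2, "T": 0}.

Write exponents as rows L,Θ,T,I / cols X1,X2,X3,X4,X5,X6:
  L: [-2  2 -1 -2  1  3]
  Θ: [ 1 -1  1  1  0 -1]
  T: [ 0  0 -1  0  1  1]
  I: [ 1 -1 -1  1  0 -1]
  [L]: (-1)·-2+(1)·-1+(-2)·-2+(2)·3 = 11
  [Θ]: (-1)·1+(1)·1+(-2)·1+(2)·-1 = -4
  [T]: (-1)·0+(1)·-1+(-2)·0+(2)·1 = 1
  [I]: (-1)·1+(1)·-1+(-2)·1+(2)·-1 = -6
⇒ L^11 Θ^-4 T I^-6

{"L": 11, "Θ": -4, "T": 1, "I": -6}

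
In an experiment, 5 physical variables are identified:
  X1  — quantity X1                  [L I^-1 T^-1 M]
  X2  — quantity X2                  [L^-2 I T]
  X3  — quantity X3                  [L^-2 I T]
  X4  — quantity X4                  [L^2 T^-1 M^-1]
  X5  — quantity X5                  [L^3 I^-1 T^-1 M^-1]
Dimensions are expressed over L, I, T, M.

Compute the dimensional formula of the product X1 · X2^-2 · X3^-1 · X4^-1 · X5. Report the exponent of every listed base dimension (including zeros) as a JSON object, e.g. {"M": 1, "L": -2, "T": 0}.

Exponent matrix [L,I,T,M] × [X1,X2,X3,X4,X5]:
  L: [ 1 -2 -2  2  3]
  I: [-1  1  1  0 -1]
  T: [-1  1  1 -1 -1]
  M: [ 1  0  0 -1 -1]
  [L]: (1)·1+(-2)·-2+(-1)·-2+(-1)·2+(1)·3 = 8
  [I]: (1)·-1+(-2)·1+(-1)·1+(-1)·0+(1)·-1 = -5
  [T]: (1)·-1+(-2)·1+(-1)·1+(-1)·-1+(1)·-1 = -4
  [M]: (1)·1+(-2)·0+(-1)·0+(-1)·-1+(1)·-1 = 1
⇒ L^8 I^-5 T^-4 M

{"L": 8, "I": -5, "T": -4, "M": 1}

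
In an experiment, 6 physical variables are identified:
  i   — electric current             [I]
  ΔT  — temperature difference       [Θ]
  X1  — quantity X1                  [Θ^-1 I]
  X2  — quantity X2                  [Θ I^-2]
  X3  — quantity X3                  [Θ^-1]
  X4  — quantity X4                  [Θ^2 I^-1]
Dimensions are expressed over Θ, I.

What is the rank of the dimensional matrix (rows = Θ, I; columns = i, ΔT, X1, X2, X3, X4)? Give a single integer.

Dimensional matrix (Θ×I by i×ΔT×X1×X2×X3×X4):
  Θ: [ 0  1 -1  1 -1  2]
  I: [ 1  0  1 -2  0 -1]
Row reduction gives pivot columns i,ΔT; rank = 2

2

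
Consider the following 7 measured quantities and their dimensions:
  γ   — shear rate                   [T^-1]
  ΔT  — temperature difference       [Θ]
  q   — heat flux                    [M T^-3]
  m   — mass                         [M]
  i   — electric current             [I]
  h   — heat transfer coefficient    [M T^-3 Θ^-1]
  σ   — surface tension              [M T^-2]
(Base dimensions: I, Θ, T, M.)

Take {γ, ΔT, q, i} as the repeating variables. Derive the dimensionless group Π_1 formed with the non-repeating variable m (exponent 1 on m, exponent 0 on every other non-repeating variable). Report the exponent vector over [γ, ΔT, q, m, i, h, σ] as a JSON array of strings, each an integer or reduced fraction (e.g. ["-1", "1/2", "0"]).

["3", "0", "-1", "1", "0", "0", "0"]

Dimensional matrix (I×Θ×T×M by γ×ΔT×q×m×i×h×σ):
  I: [ 0  0  0  0  1  0  0]
  Θ: [ 0  1  0  0  0 -1  0]
  T: [-1  0 -3  0  0 -3 -2]
  M: [ 0  0  1  1  0  1  1]
Echelon form has 4 nonzero rows (pivots: γ,ΔT,q,i)
Repeat: γ,ΔT,q,i; free: m,h,σ
RREF:
  r0: [   1    0    0   -3    0    0   -1]
  r1: [   0    1    0    0    0   -1    0]
  r2: [   0    0    1    1    0    1    1]
  r3: [   0    0    0    0    1    0    0]
Fix exponent of m at 1, h at 0, σ at 0; solve each RREF row for its pivot's exponent:
  r0: exp(γ) + (-3)·1 = 0 ⇒ exp(γ) = 3
  r1: exp(ΔT) + (0)·1 = 0 ⇒ exp(ΔT) = 0
  r2: exp(q) + (1)·1 = 0 ⇒ exp(q) = -1
  r3: exp(i) + (0)·1 = 0 ⇒ exp(i) = 0
Π_1 = γ^3 · q^-1 · m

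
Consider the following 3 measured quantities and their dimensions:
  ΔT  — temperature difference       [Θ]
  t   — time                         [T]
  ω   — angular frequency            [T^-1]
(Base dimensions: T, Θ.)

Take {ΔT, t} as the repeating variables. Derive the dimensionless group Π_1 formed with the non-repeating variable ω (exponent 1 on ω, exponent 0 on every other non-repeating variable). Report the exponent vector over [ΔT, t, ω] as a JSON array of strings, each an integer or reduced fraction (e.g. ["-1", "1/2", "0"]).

["0", "1", "1"]

Exponent matrix [T,Θ] × [ΔT,t,ω]:
  T: [ 0  1 -1]
  Θ: [ 1  0  0]
Row reduction gives pivot columns ΔT,t; rank = 2
Pivot set = {ΔT,t}, free = {ω}
RREF:
  r0: [   1    0    0]
  r1: [   0    1   -1]
Fix exponent of ω at 1; solve each RREF row for its pivot's exponent:
  r0: exp(ΔT) + (0)·1 = 0 ⇒ exp(ΔT) = 0
  r1: exp(t) + (-1)·1 = 0 ⇒ exp(t) = 1
Π_1 = t · ω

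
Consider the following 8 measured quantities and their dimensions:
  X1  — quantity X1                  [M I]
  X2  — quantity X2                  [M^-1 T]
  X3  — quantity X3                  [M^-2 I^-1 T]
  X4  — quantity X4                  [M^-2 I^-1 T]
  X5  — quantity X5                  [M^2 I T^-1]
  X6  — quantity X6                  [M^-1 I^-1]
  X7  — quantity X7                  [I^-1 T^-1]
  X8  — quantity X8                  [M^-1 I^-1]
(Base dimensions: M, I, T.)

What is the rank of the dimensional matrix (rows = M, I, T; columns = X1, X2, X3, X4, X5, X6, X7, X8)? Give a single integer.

2

Write exponents as rows M,I,T / cols X1,X2,X3,X4,X5,X6,X7,X8:
  M: [ 1 -1 -2 -2  2 -1  0 -1]
  I: [ 1  0 -1 -1  1 -1 -1 -1]
  T: [ 0  1  1  1 -1  0 -1  0]
RREF → pivots at {X1,X2} ⇒ r = 2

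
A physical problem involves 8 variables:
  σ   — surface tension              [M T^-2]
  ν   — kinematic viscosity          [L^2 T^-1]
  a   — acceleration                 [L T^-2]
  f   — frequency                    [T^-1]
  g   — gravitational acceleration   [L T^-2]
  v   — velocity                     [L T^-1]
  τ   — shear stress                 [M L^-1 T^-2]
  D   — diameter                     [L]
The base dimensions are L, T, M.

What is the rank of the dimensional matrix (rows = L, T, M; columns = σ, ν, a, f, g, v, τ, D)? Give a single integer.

3

Write exponents as rows L,T,M / cols σ,ν,a,f,g,v,τ,D:
  L: [ 0  2  1  0  1  1 -1  1]
  T: [-2 -1 -2 -1 -2 -1 -2  0]
  M: [ 1  0  0  0  0  0  1  0]
Echelon form has 3 nonzero rows (pivots: σ,ν,a)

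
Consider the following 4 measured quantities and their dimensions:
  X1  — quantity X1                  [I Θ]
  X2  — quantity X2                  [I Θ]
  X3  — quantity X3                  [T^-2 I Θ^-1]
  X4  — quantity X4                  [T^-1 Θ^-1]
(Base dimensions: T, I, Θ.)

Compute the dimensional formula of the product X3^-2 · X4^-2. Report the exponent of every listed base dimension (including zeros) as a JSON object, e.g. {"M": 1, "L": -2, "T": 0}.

Write exponents as rows T,I,Θ / cols X1,X2,X3,X4:
  T: [ 0  0 -2 -1]
  I: [ 1  1  1  0]
  Θ: [ 1  1 -1 -1]
  [T]: (-2)·-2+(-2)·-1 = 6
  [I]: (-2)·1+(-2)·0 = -2
  [Θ]: (-2)·-1+(-2)·-1 = 4
⇒ T^6 I^-2 Θ^4

{"T": 6, "I": -2, "Θ": 4}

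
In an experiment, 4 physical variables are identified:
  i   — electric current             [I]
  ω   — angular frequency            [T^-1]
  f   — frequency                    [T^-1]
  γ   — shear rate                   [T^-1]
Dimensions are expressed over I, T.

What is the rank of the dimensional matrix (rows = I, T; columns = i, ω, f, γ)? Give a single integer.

Dimensional matrix (I×T by i×ω×f×γ):
  I: [ 1  0  0  0]
  T: [ 0 -1 -1 -1]
Echelon form has 2 nonzero rows (pivots: i,ω)

2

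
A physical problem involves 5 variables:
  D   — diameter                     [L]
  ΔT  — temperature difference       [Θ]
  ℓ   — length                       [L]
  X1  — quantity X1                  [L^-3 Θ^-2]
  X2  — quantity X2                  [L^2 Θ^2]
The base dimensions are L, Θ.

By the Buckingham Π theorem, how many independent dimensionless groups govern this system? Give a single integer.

Exponent matrix [L,Θ] × [D,ΔT,ℓ,X1,X2]:
  L: [ 1  0  1 -3  2]
  Θ: [ 0  1  0 -2  2]
RREF → pivots at {D,ΔT} ⇒ r = 2
5 vars − rank 2 = 3 Π groups

3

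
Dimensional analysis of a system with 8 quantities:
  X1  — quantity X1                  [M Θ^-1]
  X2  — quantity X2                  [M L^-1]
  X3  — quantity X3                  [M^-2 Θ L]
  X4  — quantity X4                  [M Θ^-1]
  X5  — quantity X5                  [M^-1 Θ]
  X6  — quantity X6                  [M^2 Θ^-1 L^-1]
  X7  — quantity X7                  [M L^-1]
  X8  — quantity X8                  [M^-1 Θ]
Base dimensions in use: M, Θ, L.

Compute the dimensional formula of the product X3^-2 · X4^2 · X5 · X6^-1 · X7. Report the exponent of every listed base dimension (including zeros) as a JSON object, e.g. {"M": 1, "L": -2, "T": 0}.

{"M": 4, "Θ": -2, "L": -2}

Write exponents as rows M,Θ,L / cols X1,X2,X3,X4,X5,X6,X7,X8:
  M: [ 1  1 -2  1 -1  2  1 -1]
  Θ: [-1  0  1 -1  1 -1  0  1]
  L: [ 0 -1  1  0  0 -1 -1  0]
  [M]: (-2)·-2+(2)·1+(1)·-1+(-1)·2+(1)·1 = 4
  [Θ]: (-2)·1+(2)·-1+(1)·1+(-1)·-1+(1)·0 = -2
  [L]: (-2)·1+(2)·0+(1)·0+(-1)·-1+(1)·-1 = -2
⇒ M^4 Θ^-2 L^-2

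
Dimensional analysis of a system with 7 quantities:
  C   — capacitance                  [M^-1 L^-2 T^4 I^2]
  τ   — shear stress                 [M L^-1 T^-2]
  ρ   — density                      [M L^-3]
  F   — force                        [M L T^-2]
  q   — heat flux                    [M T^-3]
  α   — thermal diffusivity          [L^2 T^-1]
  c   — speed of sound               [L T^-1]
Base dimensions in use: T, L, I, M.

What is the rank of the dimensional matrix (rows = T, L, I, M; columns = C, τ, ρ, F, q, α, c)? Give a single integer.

Write exponents as rows T,L,I,M / cols C,τ,ρ,F,q,α,c:
  T: [ 4 -2  0 -2 -3 -1 -1]
  L: [-2 -1 -3  1  0  2  1]
  I: [ 2  0  0  0  0  0  0]
  M: [-1  1  1  1  1  0  0]
Row reduction gives pivot columns C,τ,ρ,F; rank = 4

4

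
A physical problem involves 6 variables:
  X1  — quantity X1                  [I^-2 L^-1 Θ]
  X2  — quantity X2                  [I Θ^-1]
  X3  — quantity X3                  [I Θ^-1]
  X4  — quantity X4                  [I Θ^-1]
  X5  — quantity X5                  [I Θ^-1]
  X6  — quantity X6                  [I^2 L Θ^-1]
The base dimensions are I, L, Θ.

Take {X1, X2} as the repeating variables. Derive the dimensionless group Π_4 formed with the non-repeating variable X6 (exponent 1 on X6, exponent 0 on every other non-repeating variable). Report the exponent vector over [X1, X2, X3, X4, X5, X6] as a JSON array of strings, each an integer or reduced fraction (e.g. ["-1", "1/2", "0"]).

Dimensional matrix (I×L×Θ by X1×X2×X3×X4×X5×X6):
  I: [-2  1  1  1  1  2]
  L: [-1  0  0  0  0  1]
  Θ: [ 1 -1 -1 -1 -1 -1]
Echelon form has 2 nonzero rows (pivots: X1,X2)
Pivot set = {X1,X2}, free = {X3,X4,X5,X6}
RREF:
  r0: [   1    0    0    0    0   -1]
  r1: [   0    1    1    1    1    0]
  r2: [   0    0    0    0    0    0]
Fix exponent of X6 at 1, X3 at 0, X4 at 0, X5 at 0; solve each RREF row for its pivot's exponent:
  r0: exp(X1) + (-1)·1 = 0 ⇒ exp(X1) = 1
  r1: exp(X2) + (0)·1 = 0 ⇒ exp(X2) = 0
Π_4 = X1 · X6

["1", "0", "0", "0", "0", "1"]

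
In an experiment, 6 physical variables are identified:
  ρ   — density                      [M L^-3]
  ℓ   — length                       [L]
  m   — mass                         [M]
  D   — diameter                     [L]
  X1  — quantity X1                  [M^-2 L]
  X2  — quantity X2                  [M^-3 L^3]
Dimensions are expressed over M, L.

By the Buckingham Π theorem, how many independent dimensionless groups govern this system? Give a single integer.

Dimensional matrix (M×L by ρ×ℓ×m×D×X1×X2):
  M: [ 1  0  1  0 -2 -3]
  L: [-3  1  0  1  1  3]
RREF → pivots at {ρ,ℓ} ⇒ r = 2
n=6, r=2 ⇒ 4 dimensionless groups

4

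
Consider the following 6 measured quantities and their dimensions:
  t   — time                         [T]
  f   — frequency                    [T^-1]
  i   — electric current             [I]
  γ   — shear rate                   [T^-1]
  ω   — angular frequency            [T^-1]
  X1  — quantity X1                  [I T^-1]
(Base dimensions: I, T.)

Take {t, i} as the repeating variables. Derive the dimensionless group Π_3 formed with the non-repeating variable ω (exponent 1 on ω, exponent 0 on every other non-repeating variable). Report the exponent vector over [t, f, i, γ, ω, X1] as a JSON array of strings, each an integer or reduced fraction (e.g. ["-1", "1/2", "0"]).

Write exponents as rows I,T / cols t,f,i,γ,ω,X1:
  I: [ 0  0  1  0  0  1]
  T: [ 1 -1  0 -1 -1 -1]
Echelon form has 2 nonzero rows (pivots: t,i)
Pivot set = {t,i}, free = {f,γ,ω,X1}
RREF:
  r0: [   1   -1    0   -1   -1   -1]
  r1: [   0    0    1    0    0    1]
Fix exponent of ω at 1, f at 0, γ at 0, X1 at 0; solve each RREF row for its pivot's exponent:
  r0: exp(t) + (-1)·1 = 0 ⇒ exp(t) = 1
  r1: exp(i) + (0)·1 = 0 ⇒ exp(i) = 0
Π_3 = t · ω

["1", "0", "0", "0", "1", "0"]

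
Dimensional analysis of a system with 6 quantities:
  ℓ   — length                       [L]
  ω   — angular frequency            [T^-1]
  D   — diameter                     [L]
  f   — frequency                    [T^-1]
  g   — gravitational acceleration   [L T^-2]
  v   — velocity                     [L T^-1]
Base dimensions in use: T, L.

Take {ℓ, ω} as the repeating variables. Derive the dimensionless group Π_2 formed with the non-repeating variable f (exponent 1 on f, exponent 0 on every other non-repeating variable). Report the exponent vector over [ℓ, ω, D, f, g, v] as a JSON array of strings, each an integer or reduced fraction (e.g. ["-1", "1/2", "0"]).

["0", "-1", "0", "1", "0", "0"]

Dimensional matrix (T×L by ℓ×ω×D×f×g×v):
  T: [ 0 -1  0 -1 -2 -1]
  L: [ 1  0  1  0  1  1]
RREF → pivots at {ℓ,ω} ⇒ r = 2
Repeat: ℓ,ω; free: D,f,g,v
RREF:
  r0: [   1    0    1    0    1    1]
  r1: [   0    1    0    1    2    1]
Fix exponent of f at 1, D at 0, g at 0, v at 0; solve each RREF row for its pivot's exponent:
  r0: exp(ℓ) + (0)·1 = 0 ⇒ exp(ℓ) = 0
  r1: exp(ω) + (1)·1 = 0 ⇒ exp(ω) = -1
Π_2 = ω^-1 · f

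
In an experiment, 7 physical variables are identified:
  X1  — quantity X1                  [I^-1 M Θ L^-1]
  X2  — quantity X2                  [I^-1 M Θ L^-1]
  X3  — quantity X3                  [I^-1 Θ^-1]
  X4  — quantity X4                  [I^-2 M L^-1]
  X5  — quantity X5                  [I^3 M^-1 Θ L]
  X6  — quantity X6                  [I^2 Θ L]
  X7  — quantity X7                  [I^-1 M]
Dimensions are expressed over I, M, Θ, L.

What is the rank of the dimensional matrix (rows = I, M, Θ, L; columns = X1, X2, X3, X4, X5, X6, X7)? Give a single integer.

3

Write exponents as rows I,M,Θ,L / cols X1,X2,X3,X4,X5,X6,X7:
  I: [-1 -1 -1 -2  3  2 -1]
  M: [ 1  1  0  1 -1  0  1]
  Θ: [ 1  1 -1  0  1  1  0]
  L: [-1 -1  0 -1  1  1  0]
Row reduction gives pivot columns X1,X3,X6; rank = 3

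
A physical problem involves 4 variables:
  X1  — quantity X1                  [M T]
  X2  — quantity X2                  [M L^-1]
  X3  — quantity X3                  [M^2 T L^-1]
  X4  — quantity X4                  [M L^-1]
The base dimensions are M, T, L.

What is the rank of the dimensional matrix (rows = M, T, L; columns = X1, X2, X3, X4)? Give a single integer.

Write exponents as rows M,T,L / cols X1,X2,X3,X4:
  M: [ 1  1  2  1]
  T: [ 1  0  1  0]
  L: [ 0 -1 -1 -1]
Row reduction gives pivot columns X1,X2; rank = 2

2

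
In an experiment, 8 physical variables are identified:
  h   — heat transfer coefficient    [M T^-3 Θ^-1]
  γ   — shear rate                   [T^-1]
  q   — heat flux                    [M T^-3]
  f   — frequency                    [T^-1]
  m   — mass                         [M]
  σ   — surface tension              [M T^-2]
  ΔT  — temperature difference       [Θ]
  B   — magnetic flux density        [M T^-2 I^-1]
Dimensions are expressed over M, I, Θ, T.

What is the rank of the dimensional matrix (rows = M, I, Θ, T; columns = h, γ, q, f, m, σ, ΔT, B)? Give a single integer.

4

Dimensional matrix (M×I×Θ×T by h×γ×q×f×m×σ×ΔT×B):
  M: [ 1  0  1  0  1  1  0  1]
  I: [ 0  0  0  0  0  0  0 -1]
  Θ: [-1  0  0  0  0  0  1  0]
  T: [-3 -1 -3 -1  0 -2  0 -2]
Row reduction gives pivot columns h,γ,q,B; rank = 4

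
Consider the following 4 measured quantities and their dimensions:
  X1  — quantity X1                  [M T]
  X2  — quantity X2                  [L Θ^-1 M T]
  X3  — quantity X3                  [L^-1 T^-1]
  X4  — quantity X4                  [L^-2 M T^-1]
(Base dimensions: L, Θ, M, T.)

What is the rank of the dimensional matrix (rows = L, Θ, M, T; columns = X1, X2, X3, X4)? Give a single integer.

Write exponents as rows L,Θ,M,T / cols X1,X2,X3,X4:
  L: [ 0  1 -1 -2]
  Θ: [ 0 -1  0  0]
  M: [ 1  1  0  1]
  T: [ 1  1 -1 -1]
RREF → pivots at {X1,X2,X3} ⇒ r = 3

3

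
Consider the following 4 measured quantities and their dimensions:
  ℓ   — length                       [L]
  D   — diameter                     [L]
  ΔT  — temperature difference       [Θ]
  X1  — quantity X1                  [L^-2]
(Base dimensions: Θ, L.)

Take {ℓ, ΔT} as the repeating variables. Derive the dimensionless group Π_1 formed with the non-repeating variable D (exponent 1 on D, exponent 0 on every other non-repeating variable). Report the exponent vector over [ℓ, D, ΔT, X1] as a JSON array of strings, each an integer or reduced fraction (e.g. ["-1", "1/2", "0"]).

Dimensional matrix (Θ×L by ℓ×D×ΔT×X1):
  Θ: [ 0  0  1  0]
  L: [ 1  1  0 -2]
RREF → pivots at {ℓ,ΔT} ⇒ r = 2
Pivot set = {ℓ,ΔT}, free = {D,X1}
RREF:
  r0: [   1    1    0   -2]
  r1: [   0    0    1    0]
Fix exponent of D at 1, X1 at 0; solve each RREF row for its pivot's exponent:
  r0: exp(ℓ) + (1)·1 = 0 ⇒ exp(ℓ) = -1
  r1: exp(ΔT) + (0)·1 = 0 ⇒ exp(ΔT) = 0
Π_1 = ℓ^-1 · D

["-1", "1", "0", "0"]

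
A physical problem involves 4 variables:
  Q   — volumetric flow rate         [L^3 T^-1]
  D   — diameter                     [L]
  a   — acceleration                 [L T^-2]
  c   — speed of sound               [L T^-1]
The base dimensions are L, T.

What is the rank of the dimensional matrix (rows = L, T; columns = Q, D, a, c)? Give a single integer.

2

Dimensional matrix (L×T by Q×D×a×c):
  L: [ 3  1  1  1]
  T: [-1  0 -2 -1]
Echelon form has 2 nonzero rows (pivots: Q,D)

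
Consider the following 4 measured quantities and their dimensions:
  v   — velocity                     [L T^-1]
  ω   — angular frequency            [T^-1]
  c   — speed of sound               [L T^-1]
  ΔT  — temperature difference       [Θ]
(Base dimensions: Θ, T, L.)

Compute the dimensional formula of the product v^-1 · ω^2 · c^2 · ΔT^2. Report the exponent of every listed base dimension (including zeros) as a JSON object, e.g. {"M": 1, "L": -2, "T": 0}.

Exponent matrix [Θ,T,L] × [v,ω,c,ΔT]:
  Θ: [ 0  0  0  1]
  T: [-1 -1 -1  0]
  L: [ 1  0  1  0]
  [Θ]: (-1)·0+(2)·0+(2)·0+(2)·1 = 2
  [T]: (-1)·-1+(2)·-1+(2)·-1+(2)·0 = -3
  [L]: (-1)·1+(2)·0+(2)·1+(2)·0 = 1
⇒ Θ^2 T^-3 L

{"Θ": 2, "T": -3, "L": 1}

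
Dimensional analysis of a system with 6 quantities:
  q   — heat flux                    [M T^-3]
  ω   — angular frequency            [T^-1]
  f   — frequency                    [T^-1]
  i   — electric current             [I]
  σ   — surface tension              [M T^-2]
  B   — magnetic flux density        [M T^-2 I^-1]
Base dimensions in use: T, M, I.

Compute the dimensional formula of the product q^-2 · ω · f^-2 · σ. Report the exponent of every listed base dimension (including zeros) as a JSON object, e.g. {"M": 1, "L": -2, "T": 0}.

{"T": 5, "M": -1, "I": 0}

Dimensional matrix (T×M×I by q×ω×f×i×σ×B):
  T: [-3 -1 -1  0 -2 -2]
  M: [ 1  0  0  0  1  1]
  I: [ 0  0  0  1  0 -1]
  [T]: (-2)·-3+(1)·-1+(-2)·-1+(1)·-2 = 5
  [M]: (-2)·1+(1)·0+(-2)·0+(1)·1 = -1
  [I]: (-2)·0+(1)·0+(-2)·0+(1)·0 = 0
⇒ T^5 M^-1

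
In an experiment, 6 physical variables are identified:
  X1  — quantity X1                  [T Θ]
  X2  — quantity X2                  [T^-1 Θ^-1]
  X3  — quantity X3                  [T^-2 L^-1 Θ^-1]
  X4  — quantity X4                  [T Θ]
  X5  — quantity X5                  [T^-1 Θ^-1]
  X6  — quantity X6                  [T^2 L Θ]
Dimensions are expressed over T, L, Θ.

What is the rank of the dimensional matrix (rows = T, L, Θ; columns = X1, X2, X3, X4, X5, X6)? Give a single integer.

Dimensional matrix (T×L×Θ by X1×X2×X3×X4×X5×X6):
  T: [ 1 -1 -2  1 -1  2]
  L: [ 0  0 -1  0  0  1]
  Θ: [ 1 -1 -1  1 -1  1]
Row reduction gives pivot columns X1,X3; rank = 2

2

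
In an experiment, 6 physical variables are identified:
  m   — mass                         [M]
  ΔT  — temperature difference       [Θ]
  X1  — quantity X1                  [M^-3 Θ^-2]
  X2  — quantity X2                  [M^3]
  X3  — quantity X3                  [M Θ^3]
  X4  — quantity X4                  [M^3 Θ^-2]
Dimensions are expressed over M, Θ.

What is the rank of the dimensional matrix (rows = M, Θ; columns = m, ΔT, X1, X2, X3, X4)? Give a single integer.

2

Write exponents as rows M,Θ / cols m,ΔT,X1,X2,X3,X4:
  M: [ 1  0 -3  3  1  3]
  Θ: [ 0  1 -2  0  3 -2]
Echelon form has 2 nonzero rows (pivots: m,ΔT)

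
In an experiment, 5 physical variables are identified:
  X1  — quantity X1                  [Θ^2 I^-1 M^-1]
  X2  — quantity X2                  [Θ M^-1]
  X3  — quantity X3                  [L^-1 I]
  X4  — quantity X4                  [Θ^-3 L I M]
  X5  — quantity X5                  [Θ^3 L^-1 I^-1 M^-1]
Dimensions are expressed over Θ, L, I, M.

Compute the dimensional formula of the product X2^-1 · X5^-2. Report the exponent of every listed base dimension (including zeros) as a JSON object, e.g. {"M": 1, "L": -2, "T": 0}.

{"Θ": -7, "L": 2, "I": 2, "M": 3}

Write exponents as rows Θ,L,I,M / cols X1,X2,X3,X4,X5:
  Θ: [ 2  1  0 -3  3]
  L: [ 0  0 -1  1 -1]
  I: [-1  0  1  1 -1]
  M: [-1 -1  0  1 -1]
  [Θ]: (-1)·1+(-2)·3 = -7
  [L]: (-1)·0+(-2)·-1 = 2
  [I]: (-1)·0+(-2)·-1 = 2
  [M]: (-1)·-1+(-2)·-1 = 3
⇒ Θ^-7 L^2 I^2 M^3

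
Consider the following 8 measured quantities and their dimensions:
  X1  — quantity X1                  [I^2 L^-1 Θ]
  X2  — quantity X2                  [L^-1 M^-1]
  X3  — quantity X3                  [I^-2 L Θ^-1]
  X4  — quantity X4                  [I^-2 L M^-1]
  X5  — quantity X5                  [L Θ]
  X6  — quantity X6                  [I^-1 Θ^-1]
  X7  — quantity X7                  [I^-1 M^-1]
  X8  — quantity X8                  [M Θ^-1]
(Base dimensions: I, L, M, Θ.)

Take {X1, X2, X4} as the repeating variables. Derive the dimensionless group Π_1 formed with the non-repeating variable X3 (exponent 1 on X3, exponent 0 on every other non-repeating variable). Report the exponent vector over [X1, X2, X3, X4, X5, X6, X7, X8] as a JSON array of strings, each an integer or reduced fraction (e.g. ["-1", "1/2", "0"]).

Dimensional matrix (I×L×M×Θ by X1×X2×X3×X4×X5×X6×X7×X8):
  I: [ 2  0 -2 -2  0 -1 -1  0]
  L: [-1 -1  1  1  1  0  0  0]
  M: [ 0 -1  0 -1  0  0 -1  1]
  Θ: [ 1  0 -1  0  1 -1  0 -1]
Echelon form has 3 nonzero rows (pivots: X1,X2,X4)
Repeat: X1,X2,X4; free: X3,X5,X6,X7,X8
RREF:
  r0: [   1    0   -1    0    1   -1    0   -1]
  r1: [   0    1    0    0   -1  1/2  1/2    0]
  r2: [   0    0    0    1    1 -1/2  1/2   -1]
  r3: [   0    0    0    0    0    0    0    0]
Fix exponent of X3 at 1, X5 at 0, X6 at 0, X7 at 0, X8 at 0; solve each RREF row for its pivot's exponent:
  r0: exp(X1) + (-1)·1 = 0 ⇒ exp(X1) = 1
  r1: exp(X2) + (0)·1 = 0 ⇒ exp(X2) = 0
  r2: exp(X4) + (0)·1 = 0 ⇒ exp(X4) = 0
Π_1 = X1 · X3

["1", "0", "1", "0", "0", "0", "0", "0"]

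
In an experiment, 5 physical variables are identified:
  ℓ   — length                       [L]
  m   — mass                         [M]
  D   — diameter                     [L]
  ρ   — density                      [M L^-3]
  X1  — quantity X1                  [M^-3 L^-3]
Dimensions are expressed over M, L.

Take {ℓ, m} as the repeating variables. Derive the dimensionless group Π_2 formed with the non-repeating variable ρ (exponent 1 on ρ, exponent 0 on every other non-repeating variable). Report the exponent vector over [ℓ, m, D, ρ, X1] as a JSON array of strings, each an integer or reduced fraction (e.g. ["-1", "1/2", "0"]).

["3", "-1", "0", "1", "0"]

Exponent matrix [M,L] × [ℓ,m,D,ρ,X1]:
  M: [ 0  1  0  1 -3]
  L: [ 1  0  1 -3 -3]
RREF → pivots at {ℓ,m} ⇒ r = 2
Repeat: ℓ,m; free: D,ρ,X1
RREF:
  r0: [   1    0    1   -3   -3]
  r1: [   0    1    0    1   -3]
Fix exponent of ρ at 1, D at 0, X1 at 0; solve each RREF row for its pivot's exponent:
  r0: exp(ℓ) + (-3)·1 = 0 ⇒ exp(ℓ) = 3
  r1: exp(m) + (1)·1 = 0 ⇒ exp(m) = -1
Π_2 = ℓ^3 · m^-1 · ρ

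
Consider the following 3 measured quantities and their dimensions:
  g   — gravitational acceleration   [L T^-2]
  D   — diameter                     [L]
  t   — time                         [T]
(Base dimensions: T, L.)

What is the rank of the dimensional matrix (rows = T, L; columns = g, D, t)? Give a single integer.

2

Exponent matrix [T,L] × [g,D,t]:
  T: [-2  0  1]
  L: [ 1  1  0]
Row reduction gives pivot columns g,D; rank = 2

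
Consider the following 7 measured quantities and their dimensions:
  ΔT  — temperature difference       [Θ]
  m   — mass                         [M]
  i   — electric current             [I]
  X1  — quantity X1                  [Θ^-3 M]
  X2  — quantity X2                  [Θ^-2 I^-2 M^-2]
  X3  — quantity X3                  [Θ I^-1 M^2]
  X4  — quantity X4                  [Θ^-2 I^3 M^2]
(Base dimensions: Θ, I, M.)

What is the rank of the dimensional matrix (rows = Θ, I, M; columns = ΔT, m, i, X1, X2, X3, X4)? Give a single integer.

3

Exponent matrix [Θ,I,M] × [ΔT,m,i,X1,X2,X3,X4]:
  Θ: [ 1  0  0 -3 -2  1 -2]
  I: [ 0  0  1  0 -2 -1  3]
  M: [ 0  1  0  1 -2  2  2]
Row reduction gives pivot columns ΔT,m,i; rank = 3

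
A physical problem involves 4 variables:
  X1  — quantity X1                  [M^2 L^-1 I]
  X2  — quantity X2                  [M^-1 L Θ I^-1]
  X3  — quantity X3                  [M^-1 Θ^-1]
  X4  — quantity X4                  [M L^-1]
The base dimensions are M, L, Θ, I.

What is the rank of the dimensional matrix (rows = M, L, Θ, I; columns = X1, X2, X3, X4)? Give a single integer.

3

Exponent matrix [M,L,Θ,I] × [X1,X2,X3,X4]:
  M: [ 2 -1 -1  1]
  L: [-1  1  0 -1]
  Θ: [ 0  1 -1  0]
  I: [ 1 -1  0  0]
Row reduction gives pivot columns X1,X2,X4; rank = 3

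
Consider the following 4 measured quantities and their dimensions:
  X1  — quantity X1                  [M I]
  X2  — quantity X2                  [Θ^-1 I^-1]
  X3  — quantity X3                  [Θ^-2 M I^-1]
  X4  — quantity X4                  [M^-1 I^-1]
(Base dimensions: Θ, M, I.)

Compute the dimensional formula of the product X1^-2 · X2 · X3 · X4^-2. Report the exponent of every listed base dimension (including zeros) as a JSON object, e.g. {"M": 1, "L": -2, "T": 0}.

{"Θ": -3, "M": 1, "I": -2}

Exponent matrix [Θ,M,I] × [X1,X2,X3,X4]:
  Θ: [ 0 -1 -2  0]
  M: [ 1  0  1 -1]
  I: [ 1 -1 -1 -1]
  [Θ]: (-2)·0+(1)·-1+(1)·-2+(-2)·0 = -3
  [M]: (-2)·1+(1)·0+(1)·1+(-2)·-1 = 1
  [I]: (-2)·1+(1)·-1+(1)·-1+(-2)·-1 = -2
⇒ Θ^-3 M I^-2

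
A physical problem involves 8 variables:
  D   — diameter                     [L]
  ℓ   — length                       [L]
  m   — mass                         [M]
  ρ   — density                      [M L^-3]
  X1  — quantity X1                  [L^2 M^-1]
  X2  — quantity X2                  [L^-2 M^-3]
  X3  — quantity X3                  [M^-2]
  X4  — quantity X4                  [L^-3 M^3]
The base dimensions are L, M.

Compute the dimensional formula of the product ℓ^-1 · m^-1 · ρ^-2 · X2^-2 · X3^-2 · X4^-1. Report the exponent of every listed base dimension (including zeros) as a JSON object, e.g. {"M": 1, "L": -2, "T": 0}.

{"L": 12, "M": 4}

Dimensional matrix (L×M by D×ℓ×m×ρ×X1×X2×X3×X4):
  L: [ 1  1  0 -3  2 -2  0 -3]
  M: [ 0  0  1  1 -1 -3 -2  3]
  [L]: (-1)·1+(-1)·0+(-2)·-3+(-2)·-2+(-2)·0+(-1)·-3 = 12
  [M]: (-1)·0+(-1)·1+(-2)·1+(-2)·-3+(-2)·-2+(-1)·3 = 4
⇒ L^12 M^4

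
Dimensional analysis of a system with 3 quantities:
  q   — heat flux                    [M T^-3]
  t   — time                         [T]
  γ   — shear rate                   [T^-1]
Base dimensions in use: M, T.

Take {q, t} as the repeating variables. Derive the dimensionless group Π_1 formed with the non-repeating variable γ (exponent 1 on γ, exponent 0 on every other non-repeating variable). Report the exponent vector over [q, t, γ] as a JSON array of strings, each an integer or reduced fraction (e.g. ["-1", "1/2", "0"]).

["0", "1", "1"]

Write exponents as rows M,T / cols q,t,γ:
  M: [ 1  0  0]
  T: [-3  1 -1]
RREF → pivots at {q,t} ⇒ r = 2
Repeat: q,t; free: γ
RREF:
  r0: [   1    0    0]
  r1: [   0    1   -1]
Fix exponent of γ at 1; solve each RREF row for its pivot's exponent:
  r0: exp(q) + (0)·1 = 0 ⇒ exp(q) = 0
  r1: exp(t) + (-1)·1 = 0 ⇒ exp(t) = 1
Π_1 = t · γ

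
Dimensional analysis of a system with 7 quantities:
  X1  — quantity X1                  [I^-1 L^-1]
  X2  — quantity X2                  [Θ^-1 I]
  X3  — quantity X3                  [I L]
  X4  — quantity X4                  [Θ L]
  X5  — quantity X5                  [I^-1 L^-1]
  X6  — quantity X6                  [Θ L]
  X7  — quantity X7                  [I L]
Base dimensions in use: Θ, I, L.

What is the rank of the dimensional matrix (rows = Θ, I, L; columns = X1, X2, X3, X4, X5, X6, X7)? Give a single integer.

2

Dimensional matrix (Θ×I×L by X1×X2×X3×X4×X5×X6×X7):
  Θ: [ 0 -1  0  1  0  1  0]
  I: [-1  1  1  0 -1  0  1]
  L: [-1  0  1  1 -1  1  1]
RREF → pivots at {X1,X2} ⇒ r = 2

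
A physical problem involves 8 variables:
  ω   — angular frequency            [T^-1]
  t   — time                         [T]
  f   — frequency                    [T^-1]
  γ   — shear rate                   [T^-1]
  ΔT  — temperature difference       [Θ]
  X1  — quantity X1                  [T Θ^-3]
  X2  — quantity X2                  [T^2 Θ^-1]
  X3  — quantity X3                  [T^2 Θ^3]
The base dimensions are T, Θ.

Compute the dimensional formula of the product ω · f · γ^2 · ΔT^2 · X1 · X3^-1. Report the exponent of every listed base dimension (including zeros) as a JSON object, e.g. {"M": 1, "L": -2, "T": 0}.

Exponent matrix [T,Θ] × [ω,t,f,γ,ΔT,X1,X2,X3]:
  T: [-1  1 -1 -1  0  1  2  2]
  Θ: [ 0  0  0  0  1 -3 -1  3]
  [T]: (1)·-1+(1)·-1+(2)·-1+(2)·0+(1)·1+(-1)·2 = -5
  [Θ]: (1)·0+(1)·0+(2)·0+(2)·1+(1)·-3+(-1)·3 = -4
⇒ T^-5 Θ^-4

{"T": -5, "Θ": -4}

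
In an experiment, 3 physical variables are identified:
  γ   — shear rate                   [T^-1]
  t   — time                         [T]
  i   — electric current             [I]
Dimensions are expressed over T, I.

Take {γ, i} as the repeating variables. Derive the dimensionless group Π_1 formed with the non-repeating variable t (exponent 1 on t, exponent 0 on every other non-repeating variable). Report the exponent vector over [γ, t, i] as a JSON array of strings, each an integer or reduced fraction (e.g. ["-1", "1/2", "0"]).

["1", "1", "0"]

Dimensional matrix (T×I by γ×t×i):
  T: [-1  1  0]
  I: [ 0  0  1]
Echelon form has 2 nonzero rows (pivots: γ,i)
Pivot set = {γ,i}, free = {t}
RREF:
  r0: [   1   -1    0]
  r1: [   0    0    1]
Fix exponent of t at 1; solve each RREF row for its pivot's exponent:
  r0: exp(γ) + (-1)·1 = 0 ⇒ exp(γ) = 1
  r1: exp(i) + (0)·1 = 0 ⇒ exp(i) = 0
Π_1 = γ · t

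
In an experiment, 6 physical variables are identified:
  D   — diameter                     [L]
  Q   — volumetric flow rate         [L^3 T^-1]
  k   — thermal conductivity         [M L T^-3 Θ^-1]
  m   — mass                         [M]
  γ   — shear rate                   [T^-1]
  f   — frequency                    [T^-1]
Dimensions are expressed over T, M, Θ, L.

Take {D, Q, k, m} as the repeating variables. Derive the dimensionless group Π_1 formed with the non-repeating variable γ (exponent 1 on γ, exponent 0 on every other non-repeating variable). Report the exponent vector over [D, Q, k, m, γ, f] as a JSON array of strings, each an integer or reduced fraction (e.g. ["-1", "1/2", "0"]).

Exponent matrix [T,M,Θ,L] × [D,Q,k,m,γ,f]:
  T: [ 0 -1 -3  0 -1 -1]
  M: [ 0  0  1  1  0  0]
  Θ: [ 0  0 -1  0  0  0]
  L: [ 1  3  1  0  0  0]
Row reduction gives pivot columns D,Q,k,m; rank = 4
Pivot set = {D,Q,k,m}, free = {γ,f}
RREF:
  r0: [   1    0    0    0   -3   -3]
  r1: [   0    1    0    0    1    1]
  r2: [   0    0    1    0    0    0]
  r3: [   0    0    0    1    0    0]
Fix exponent of γ at 1, f at 0; solve each RREF row for its pivot's exponent:
  r0: exp(D) + (-3)·1 = 0 ⇒ exp(D) = 3
  r1: exp(Q) + (1)·1 = 0 ⇒ exp(Q) = -1
  r2: exp(k) + (0)·1 = 0 ⇒ exp(k) = 0
  r3: exp(m) + (0)·1 = 0 ⇒ exp(m) = 0
Π_1 = D^3 · Q^-1 · γ

["3", "-1", "0", "0", "1", "0"]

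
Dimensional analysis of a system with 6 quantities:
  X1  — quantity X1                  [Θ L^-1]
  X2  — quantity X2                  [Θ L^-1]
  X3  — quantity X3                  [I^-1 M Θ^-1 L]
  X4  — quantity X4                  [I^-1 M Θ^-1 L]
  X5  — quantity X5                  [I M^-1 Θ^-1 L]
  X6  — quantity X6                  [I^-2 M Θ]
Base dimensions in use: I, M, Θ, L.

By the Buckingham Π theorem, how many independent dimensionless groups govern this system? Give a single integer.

3

Write exponents as rows I,M,Θ,L / cols X1,X2,X3,X4,X5,X6:
  I: [ 0  0 -1 -1  1 -2]
  M: [ 0  0  1  1 -1  1]
  Θ: [ 1  1 -1 -1 -1  1]
  L: [-1 -1  1  1  1  0]
Echelon form has 3 nonzero rows (pivots: X1,X3,X6)
n=6, r=3 ⇒ 3 dimensionless groups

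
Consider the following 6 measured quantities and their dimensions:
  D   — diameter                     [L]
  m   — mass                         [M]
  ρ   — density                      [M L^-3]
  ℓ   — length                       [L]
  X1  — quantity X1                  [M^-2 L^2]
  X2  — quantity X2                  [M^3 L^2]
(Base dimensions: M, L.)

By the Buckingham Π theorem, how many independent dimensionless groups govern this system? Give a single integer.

4

Exponent matrix [M,L] × [D,m,ρ,ℓ,X1,X2]:
  M: [ 0  1  1  0 -2  3]
  L: [ 1  0 -3  1  2  2]
Row reduction gives pivot columns D,m; rank = 2
n=6, r=2 ⇒ 4 dimensionless groups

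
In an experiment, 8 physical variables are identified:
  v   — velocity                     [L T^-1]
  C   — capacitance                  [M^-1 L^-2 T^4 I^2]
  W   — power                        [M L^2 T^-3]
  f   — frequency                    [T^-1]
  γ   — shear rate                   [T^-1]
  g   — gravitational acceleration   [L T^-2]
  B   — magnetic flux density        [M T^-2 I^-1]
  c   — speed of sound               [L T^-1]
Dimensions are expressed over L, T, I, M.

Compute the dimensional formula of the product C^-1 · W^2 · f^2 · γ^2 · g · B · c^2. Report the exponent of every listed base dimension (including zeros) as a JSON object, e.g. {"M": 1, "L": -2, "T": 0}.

{"L": 9, "T": -20, "I": -3, "M": 4}

Dimensional matrix (L×T×I×M by v×C×W×f×γ×g×B×c):
  L: [ 1 -2  2  0  0  1  0  1]
  T: [-1  4 -3 -1 -1 -2 -2 -1]
  I: [ 0  2  0  0  0  0 -1  0]
  M: [ 0 -1  1  0  0  0  1  0]
  [L]: (-1)·-2+(2)·2+(2)·0+(2)·0+(1)·1+(1)·0+(2)·1 = 9
  [T]: (-1)·4+(2)·-3+(2)·-1+(2)·-1+(1)·-2+(1)·-2+(2)·-1 = -20
  [I]: (-1)·2+(2)·0+(2)·0+(2)·0+(1)·0+(1)·-1+(2)·0 = -3
  [M]: (-1)·-1+(2)·1+(2)·0+(2)·0+(1)·0+(1)·1+(2)·0 = 4
⇒ L^9 T^-20 I^-3 M^4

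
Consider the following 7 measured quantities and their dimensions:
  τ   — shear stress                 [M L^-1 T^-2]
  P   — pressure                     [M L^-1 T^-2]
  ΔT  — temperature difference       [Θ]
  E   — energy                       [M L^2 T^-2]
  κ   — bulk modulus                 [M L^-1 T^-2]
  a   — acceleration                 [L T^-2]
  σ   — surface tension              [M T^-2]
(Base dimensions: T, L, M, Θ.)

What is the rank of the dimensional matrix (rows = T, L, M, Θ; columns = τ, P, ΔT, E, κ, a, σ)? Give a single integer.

4

Exponent matrix [T,L,M,Θ] × [τ,P,ΔT,E,κ,a,σ]:
  T: [-2 -2  0 -2 -2 -2 -2]
  L: [-1 -1  0  2 -1  1  0]
  M: [ 1  1  0  1  1  0  1]
  Θ: [ 0  0  1  0  0  0  0]
RREF → pivots at {τ,ΔT,E,a} ⇒ r = 4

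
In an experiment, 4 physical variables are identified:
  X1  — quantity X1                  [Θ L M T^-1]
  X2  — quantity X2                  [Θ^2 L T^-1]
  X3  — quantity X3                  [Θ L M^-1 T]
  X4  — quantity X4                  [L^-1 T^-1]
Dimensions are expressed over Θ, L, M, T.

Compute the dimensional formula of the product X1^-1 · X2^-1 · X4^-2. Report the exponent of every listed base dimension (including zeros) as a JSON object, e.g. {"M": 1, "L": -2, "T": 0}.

Dimensional matrix (Θ×L×M×T by X1×X2×X3×X4):
  Θ: [ 1  2  1  0]
  L: [ 1  1  1 -1]
  M: [ 1  0 -1  0]
  T: [-1 -1  1 -1]
  [Θ]: (-1)·1+(-1)·2+(-2)·0 = -3
  [L]: (-1)·1+(-1)·1+(-2)·-1 = 0
  [M]: (-1)·1+(-1)·0+(-2)·0 = -1
  [T]: (-1)·-1+(-1)·-1+(-2)·-1 = 4
⇒ Θ^-3 M^-1 T^4

{"Θ": -3, "L": 0, "M": -1, "T": 4}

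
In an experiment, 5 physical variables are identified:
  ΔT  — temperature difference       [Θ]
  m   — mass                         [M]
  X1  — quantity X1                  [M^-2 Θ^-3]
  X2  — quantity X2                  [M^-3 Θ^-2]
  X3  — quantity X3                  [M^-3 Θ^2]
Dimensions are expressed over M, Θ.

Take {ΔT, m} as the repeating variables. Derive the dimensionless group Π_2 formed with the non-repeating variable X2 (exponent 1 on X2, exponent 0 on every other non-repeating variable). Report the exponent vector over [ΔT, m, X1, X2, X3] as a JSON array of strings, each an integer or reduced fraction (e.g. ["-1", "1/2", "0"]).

["2", "3", "0", "1", "0"]

Exponent matrix [M,Θ] × [ΔT,m,X1,X2,X3]:
  M: [ 0  1 -2 -3 -3]
  Θ: [ 1  0 -3 -2  2]
Echelon form has 2 nonzero rows (pivots: ΔT,m)
Pivot set = {ΔT,m}, free = {X1,X2,X3}
RREF:
  r0: [   1    0   -3   -2    2]
  r1: [   0    1   -2   -3   -3]
Fix exponent of X2 at 1, X1 at 0, X3 at 0; solve each RREF row for its pivot's exponent:
  r0: exp(ΔT) + (-2)·1 = 0 ⇒ exp(ΔT) = 2
  r1: exp(m) + (-3)·1 = 0 ⇒ exp(m) = 3
Π_2 = ΔT^2 · m^3 · X2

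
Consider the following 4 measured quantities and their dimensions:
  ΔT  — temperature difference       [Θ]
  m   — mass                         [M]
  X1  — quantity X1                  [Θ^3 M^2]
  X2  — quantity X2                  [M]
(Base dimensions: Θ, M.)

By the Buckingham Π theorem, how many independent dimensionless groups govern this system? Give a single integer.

Exponent matrix [Θ,M] × [ΔT,m,X1,X2]:
  Θ: [ 1  0  3  0]
  M: [ 0  1  2  1]
Echelon form has 2 nonzero rows (pivots: ΔT,m)
n=4, r=2 ⇒ 2 dimensionless groups

2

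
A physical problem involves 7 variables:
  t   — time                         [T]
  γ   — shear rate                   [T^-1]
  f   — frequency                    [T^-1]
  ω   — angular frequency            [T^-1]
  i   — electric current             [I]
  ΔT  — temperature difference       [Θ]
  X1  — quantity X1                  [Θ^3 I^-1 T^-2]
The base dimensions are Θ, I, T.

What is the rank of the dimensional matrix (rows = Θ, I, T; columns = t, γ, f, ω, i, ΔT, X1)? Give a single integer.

Write exponents as rows Θ,I,T / cols t,γ,f,ω,i,ΔT,X1:
  Θ: [ 0  0  0  0  0  1  3]
  I: [ 0  0  0  0  1  0 -1]
  T: [ 1 -1 -1 -1  0  0 -2]
Echelon form has 3 nonzero rows (pivots: t,i,ΔT)

3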